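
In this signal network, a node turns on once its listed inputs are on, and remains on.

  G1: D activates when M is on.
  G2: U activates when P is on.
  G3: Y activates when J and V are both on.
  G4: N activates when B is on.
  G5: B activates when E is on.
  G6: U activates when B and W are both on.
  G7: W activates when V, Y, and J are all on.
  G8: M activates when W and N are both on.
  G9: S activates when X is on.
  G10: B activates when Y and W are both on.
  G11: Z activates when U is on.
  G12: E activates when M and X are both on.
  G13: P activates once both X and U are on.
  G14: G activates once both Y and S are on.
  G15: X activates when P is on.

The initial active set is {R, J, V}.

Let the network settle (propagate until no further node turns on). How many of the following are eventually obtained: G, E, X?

G would need Y and S (G14), but S never turns on.
E would need M and X (G12), but X never turns on.
X would need P (G15), but P never turns on.
None of the 3 are reached.

0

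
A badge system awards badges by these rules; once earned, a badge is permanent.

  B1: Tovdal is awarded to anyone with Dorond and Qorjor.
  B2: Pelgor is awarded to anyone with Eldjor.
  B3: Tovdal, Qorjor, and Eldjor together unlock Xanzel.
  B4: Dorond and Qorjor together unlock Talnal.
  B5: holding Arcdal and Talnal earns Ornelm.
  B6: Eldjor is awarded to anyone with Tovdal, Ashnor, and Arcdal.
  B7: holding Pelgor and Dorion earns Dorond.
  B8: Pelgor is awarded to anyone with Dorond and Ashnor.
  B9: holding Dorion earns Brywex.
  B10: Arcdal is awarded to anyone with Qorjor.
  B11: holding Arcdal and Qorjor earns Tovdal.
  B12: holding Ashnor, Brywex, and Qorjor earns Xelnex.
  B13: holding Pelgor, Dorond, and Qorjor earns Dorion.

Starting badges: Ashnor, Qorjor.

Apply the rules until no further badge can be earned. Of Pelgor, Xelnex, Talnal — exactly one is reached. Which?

Pelgor

With Qorjor, Arcdal is earned (B10).
With Arcdal and Qorjor, Tovdal is earned (B11).
With Tovdal, Ashnor, and Arcdal, Eldjor is earned (B6).
With Eldjor, Pelgor is earned (B2).
Talnal would need Dorond and Qorjor (B4), but Dorond is never earned. Xelnex would need Ashnor, Brywex, and Qorjor (B12), but Brywex is never earned.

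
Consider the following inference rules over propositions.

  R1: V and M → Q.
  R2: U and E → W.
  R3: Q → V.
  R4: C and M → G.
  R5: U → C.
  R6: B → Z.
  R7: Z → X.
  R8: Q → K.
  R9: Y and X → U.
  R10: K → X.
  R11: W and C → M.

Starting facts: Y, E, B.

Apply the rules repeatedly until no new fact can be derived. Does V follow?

No

V would need Q (R3), but Q is never established.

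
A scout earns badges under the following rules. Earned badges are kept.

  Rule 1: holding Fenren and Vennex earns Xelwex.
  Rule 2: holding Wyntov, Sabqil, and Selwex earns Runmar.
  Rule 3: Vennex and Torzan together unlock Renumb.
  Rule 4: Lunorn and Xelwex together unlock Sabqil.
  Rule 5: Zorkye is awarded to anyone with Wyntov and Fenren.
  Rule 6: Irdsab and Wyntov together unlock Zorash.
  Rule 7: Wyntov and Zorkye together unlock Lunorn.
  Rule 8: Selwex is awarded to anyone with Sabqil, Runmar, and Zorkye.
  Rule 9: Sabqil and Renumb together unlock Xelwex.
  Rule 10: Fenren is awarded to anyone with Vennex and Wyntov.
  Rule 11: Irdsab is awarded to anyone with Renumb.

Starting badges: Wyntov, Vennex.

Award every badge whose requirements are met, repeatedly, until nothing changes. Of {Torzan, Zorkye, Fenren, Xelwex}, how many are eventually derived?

3

With Vennex and Wyntov, Fenren is earned (Rule 10).
With Fenren and Vennex, Xelwex is earned (Rule 1).
With Wyntov and Fenren, Zorkye is earned (Rule 5).
No rule produces Torzan, and it is not given.
Zorkye: reached.
Fenren: reached.
Xelwex: reached.
Reached: Zorkye, Fenren, and Xelwex — 3 of the 4.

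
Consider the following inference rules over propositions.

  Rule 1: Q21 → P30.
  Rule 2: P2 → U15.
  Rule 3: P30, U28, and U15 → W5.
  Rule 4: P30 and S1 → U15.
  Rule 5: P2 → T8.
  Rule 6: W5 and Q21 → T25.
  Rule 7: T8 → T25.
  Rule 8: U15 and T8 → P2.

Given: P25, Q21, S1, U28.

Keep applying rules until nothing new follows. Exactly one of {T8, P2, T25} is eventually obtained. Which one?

Q21 holds, so P30 follows (Rule 1).
From P30 and S1, Rule 4 gives U15.
From P30, U28, and U15, Rule 3 gives W5.
W5 and Q21 hold, so T25 follows (Rule 6).
T8 would need P2 (Rule 5), but P2 is never established. P2 would need U15 and T8 (Rule 8), but T8 is never established.

T25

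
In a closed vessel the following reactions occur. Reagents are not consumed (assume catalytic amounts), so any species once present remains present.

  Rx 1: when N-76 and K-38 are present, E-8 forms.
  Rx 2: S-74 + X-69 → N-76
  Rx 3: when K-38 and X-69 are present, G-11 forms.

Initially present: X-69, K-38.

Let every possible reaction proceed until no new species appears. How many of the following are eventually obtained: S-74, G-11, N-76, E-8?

1

K-38 and X-69 present → G-11 forms (Rx 3).
No rule produces S-74, and it is not given.
G-11: reached.
N-76 would need S-74 and X-69 (Rx 2), but S-74 never forms.
E-8 would need N-76 and K-38 (Rx 1), but N-76 never forms.
Reached: G-11 — 1 of the 4.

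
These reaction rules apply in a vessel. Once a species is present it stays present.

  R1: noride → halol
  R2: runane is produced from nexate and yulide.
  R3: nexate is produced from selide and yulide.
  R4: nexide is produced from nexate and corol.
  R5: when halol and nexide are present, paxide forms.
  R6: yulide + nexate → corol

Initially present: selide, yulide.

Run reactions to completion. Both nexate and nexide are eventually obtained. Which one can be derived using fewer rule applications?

nexate

nexate: selide and yulide present → nexate forms (R3). [1 rule application]
nexide: selide and yulide present → nexate forms (R3). yulide and nexate present → corol forms (R6). nexate and corol present → nexide forms (R4). [3 rule applications]
nexate needs fewer.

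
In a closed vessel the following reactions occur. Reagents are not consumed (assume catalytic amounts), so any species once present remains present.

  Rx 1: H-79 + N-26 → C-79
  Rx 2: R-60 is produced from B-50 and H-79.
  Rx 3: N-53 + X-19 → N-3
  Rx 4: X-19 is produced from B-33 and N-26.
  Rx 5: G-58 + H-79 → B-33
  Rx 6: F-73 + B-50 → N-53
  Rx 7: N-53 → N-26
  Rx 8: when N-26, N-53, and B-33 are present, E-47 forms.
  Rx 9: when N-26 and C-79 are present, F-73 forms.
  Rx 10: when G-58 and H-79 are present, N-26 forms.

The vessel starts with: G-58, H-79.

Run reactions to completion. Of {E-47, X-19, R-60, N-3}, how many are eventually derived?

1

G-58 and H-79 present → B-33 forms (Rx 5).
G-58 and H-79 present → N-26 forms (Rx 10).
B-33 and N-26 present → X-19 forms (Rx 4).
E-47 would need N-26, N-53, and B-33 (Rx 8), but N-53 never forms.
X-19: reached.
R-60 would need B-50 and H-79 (Rx 2), but B-50 never forms.
N-3 would need N-53 and X-19 (Rx 3), but N-53 never forms.
Reached: X-19 — 1 of the 4.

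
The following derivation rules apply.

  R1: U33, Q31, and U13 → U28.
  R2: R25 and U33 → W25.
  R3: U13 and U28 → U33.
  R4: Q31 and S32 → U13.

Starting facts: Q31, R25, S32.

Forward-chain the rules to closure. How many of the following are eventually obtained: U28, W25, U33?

U28 would need U33, Q31, and U13 (R1), but U33 is never established.
W25 would need R25 and U33 (R2), but U33 is never established.
U33 would need U13 and U28 (R3), but U28 is never established.
None of the 3 are reached.

0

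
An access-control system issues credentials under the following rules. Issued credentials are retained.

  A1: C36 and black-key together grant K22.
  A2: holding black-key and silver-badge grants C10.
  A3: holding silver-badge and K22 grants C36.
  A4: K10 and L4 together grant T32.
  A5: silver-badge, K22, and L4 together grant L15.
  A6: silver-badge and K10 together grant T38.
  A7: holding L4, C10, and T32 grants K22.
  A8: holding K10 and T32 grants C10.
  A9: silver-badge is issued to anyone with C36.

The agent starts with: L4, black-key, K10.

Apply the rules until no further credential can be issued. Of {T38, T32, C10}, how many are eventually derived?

2

Holding K10 and L4 grants T32 (A4).
Holding K10 and T32 grants C10 (A8).
T38 would need silver-badge and K10 (A6), but silver-badge is never granted.
T32: reached.
C10: reached.
Reached: T32 and C10 — 2 of the 3.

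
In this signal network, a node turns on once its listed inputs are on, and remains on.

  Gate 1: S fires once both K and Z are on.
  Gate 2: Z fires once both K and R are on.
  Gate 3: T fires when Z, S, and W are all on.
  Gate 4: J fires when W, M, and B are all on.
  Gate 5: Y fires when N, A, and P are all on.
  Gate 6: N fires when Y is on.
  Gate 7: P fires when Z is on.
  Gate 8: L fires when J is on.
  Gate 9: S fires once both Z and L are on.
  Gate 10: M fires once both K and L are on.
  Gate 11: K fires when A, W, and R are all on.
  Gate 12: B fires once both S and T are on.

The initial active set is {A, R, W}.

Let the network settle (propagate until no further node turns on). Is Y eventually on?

No

Y would need N, A, and P (Gate 5), but N never turns on.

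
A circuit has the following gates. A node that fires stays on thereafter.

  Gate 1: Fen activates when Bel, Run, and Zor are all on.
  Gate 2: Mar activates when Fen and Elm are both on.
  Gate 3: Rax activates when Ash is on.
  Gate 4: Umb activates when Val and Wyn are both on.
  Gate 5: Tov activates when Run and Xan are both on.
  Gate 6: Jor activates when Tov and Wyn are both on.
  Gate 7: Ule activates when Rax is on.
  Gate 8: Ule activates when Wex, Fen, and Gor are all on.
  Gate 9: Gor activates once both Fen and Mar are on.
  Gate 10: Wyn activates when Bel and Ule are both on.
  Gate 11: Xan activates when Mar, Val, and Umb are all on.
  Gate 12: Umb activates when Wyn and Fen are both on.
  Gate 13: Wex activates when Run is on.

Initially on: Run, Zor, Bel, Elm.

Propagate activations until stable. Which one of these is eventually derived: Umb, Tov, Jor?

Run is on, so Wex activates (Gate 13).
Bel, Run, and Zor are on, so Fen activates (Gate 1).
Gate 2: Fen and Elm on → Mar on.
Gate 9: Fen and Mar on → Gor on.
Wex, Fen, and Gor are on, so Ule activates (Gate 8).
Gate 10: Bel and Ule on → Wyn on.
Gate 12: Wyn and Fen on → Umb on.
Jor would need Tov and Wyn (Gate 6), but Tov never turns on. Tov would need Run and Xan (Gate 5), but Xan never turns on.

Umb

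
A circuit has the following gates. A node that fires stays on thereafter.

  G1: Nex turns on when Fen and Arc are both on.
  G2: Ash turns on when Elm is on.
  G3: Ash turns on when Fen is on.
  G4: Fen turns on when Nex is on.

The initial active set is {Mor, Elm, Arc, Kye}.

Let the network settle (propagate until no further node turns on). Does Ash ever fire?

Yes

G2: Elm on → Ash on.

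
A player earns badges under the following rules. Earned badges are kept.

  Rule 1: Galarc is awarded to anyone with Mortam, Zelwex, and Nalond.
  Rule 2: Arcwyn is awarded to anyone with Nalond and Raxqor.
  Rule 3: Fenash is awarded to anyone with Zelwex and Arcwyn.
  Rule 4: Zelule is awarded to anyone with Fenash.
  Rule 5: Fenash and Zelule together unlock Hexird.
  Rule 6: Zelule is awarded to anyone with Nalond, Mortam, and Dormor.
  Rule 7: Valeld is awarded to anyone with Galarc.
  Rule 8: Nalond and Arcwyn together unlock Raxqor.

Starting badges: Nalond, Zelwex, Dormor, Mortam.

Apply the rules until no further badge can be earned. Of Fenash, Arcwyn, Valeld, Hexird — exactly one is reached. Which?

Valeld

With Mortam, Zelwex, and Nalond, Galarc is earned (Rule 1).
With Galarc, Valeld is earned (Rule 7).
Fenash would need Zelwex and Arcwyn (Rule 3), but Arcwyn is never earned. Hexird would need Fenash and Zelule (Rule 5), but Fenash is never earned. Arcwyn would need Nalond and Raxqor (Rule 2), but Raxqor is never earned.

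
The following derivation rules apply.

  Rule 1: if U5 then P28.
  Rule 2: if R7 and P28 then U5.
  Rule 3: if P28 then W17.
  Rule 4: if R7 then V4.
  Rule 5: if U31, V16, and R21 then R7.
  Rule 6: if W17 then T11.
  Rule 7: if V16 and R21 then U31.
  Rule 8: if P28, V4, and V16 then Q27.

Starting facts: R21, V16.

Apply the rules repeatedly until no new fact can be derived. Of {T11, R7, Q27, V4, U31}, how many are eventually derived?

From V16 and R21, Rule 7 gives U31.
U31, V16, and R21 hold, so R7 follows (Rule 5).
From R7, Rule 4 gives V4.
T11 would need W17 (Rule 6), but W17 is never established.
R7: reached.
Q27 would need P28, V4, and V16 (Rule 8), but P28 is never established.
V4: reached.
U31: reached.
Reached: R7, V4, and U31 — 3 of the 5.

3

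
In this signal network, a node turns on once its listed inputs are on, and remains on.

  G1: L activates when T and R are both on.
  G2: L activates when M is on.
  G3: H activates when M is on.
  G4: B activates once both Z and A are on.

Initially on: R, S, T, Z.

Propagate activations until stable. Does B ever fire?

No

B would need Z and A (G4), but A never turns on.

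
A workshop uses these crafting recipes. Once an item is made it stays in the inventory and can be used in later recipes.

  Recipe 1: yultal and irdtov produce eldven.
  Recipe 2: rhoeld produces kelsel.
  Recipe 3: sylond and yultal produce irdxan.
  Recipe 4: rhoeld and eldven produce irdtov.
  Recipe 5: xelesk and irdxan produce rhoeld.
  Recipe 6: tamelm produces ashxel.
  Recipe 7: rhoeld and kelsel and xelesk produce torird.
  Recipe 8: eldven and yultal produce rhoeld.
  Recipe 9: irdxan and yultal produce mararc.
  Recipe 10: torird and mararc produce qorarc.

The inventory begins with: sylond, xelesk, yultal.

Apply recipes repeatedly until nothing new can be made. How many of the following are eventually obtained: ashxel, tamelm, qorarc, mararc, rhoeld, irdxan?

sylond and yultal → irdxan (Recipe 3).
irdxan and yultal → mararc (Recipe 9).
xelesk and irdxan → rhoeld (Recipe 5).
rhoeld → kelsel (Recipe 2).
rhoeld and kelsel and xelesk → torird (Recipe 7).
torird and mararc → qorarc (Recipe 10).
ashxel would need tamelm (Recipe 6), but tamelm is never obtained.
No rule produces tamelm, and it is not given.
qorarc: reached.
mararc: reached.
rhoeld: reached.
irdxan: reached.
Reached: qorarc, mararc, rhoeld, and irdxan — 4 of the 6.

4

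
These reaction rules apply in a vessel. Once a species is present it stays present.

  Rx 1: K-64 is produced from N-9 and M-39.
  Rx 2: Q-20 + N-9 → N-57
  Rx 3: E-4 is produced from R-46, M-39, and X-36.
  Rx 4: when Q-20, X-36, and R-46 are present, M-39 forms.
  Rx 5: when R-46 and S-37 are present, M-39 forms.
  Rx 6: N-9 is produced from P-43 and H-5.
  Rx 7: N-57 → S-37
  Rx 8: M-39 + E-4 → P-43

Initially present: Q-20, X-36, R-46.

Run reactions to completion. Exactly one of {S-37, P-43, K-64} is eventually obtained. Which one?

P-43

Q-20, X-36, and R-46 present → M-39 forms (Rx 4).
R-46, M-39, and X-36 present → E-4 forms (Rx 3).
M-39 and E-4 present → P-43 forms (Rx 8).
K-64 would need N-9 and M-39 (Rx 1), but N-9 never forms. S-37 would need N-57 (Rx 7), but N-57 never forms.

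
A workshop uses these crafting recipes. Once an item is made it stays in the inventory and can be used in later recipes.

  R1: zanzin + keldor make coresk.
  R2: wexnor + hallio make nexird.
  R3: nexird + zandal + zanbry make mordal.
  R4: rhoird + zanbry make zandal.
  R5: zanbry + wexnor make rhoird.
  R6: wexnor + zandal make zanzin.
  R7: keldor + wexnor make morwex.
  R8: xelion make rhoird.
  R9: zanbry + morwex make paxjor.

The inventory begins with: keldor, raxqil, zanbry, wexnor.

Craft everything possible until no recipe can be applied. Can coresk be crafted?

Using R5, zanbry and wexnor make rhoird.
rhoird + zanbry → zandal (R4).
wexnor + zandal → zanzin (R6).
Using R1, zanzin and keldor make coresk.

Yes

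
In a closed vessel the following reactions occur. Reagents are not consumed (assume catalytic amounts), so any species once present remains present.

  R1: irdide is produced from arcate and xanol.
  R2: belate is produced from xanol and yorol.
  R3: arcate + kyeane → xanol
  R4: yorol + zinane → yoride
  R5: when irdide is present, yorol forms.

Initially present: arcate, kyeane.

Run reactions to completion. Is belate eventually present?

arcate and kyeane present → xanol forms (R3).
arcate and xanol present → irdide forms (R1).
irdide present → yorol forms (R5).
xanol and yorol present → belate forms (R2).

Yes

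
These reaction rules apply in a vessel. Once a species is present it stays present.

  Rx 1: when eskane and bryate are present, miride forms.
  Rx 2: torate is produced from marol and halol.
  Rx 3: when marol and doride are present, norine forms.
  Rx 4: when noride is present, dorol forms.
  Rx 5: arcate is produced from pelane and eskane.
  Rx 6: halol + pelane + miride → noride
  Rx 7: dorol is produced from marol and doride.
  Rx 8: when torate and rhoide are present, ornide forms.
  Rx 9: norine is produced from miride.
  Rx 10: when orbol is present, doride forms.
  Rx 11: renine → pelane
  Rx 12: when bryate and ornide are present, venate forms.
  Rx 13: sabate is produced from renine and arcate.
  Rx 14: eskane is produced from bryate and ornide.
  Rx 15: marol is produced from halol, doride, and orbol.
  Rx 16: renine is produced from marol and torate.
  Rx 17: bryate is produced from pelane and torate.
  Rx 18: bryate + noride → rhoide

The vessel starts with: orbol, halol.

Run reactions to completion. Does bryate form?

Yes

orbol present → doride forms (Rx 10).
halol, doride, and orbol present → marol forms (Rx 15).
marol and halol present → torate forms (Rx 2).
marol and torate present → renine forms (Rx 16).
renine present → pelane forms (Rx 11).
pelane and torate present → bryate forms (Rx 17).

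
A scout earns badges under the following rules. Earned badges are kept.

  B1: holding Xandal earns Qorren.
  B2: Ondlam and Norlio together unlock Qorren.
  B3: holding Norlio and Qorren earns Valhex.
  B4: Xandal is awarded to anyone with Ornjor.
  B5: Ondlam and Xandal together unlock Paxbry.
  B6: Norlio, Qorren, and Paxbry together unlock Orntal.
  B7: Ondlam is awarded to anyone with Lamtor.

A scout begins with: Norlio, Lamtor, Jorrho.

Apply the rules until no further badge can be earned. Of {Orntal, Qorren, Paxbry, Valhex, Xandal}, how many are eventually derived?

With Lamtor, Ondlam is earned (B7).
With Ondlam and Norlio, Qorren is earned (B2).
With Norlio and Qorren, Valhex is earned (B3).
Orntal would need Norlio, Qorren, and Paxbry (B6), but Paxbry is never earned.
Qorren: reached.
Paxbry would need Ondlam and Xandal (B5), but Xandal is never earned.
Valhex: reached.
Xandal would need Ornjor (B4), but Ornjor is never earned.
Reached: Qorren and Valhex — 2 of the 5.

2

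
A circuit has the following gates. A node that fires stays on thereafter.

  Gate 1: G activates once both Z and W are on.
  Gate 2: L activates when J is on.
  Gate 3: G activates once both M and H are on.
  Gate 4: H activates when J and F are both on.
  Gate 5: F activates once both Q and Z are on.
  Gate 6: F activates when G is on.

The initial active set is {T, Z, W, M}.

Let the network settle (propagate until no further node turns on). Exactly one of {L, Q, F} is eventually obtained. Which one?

F

Z and W are on, so G activates (Gate 1).
Gate 6: G on → F on.
L would need J (Gate 2), but J never turns on. No rule produces Q, and it is not given.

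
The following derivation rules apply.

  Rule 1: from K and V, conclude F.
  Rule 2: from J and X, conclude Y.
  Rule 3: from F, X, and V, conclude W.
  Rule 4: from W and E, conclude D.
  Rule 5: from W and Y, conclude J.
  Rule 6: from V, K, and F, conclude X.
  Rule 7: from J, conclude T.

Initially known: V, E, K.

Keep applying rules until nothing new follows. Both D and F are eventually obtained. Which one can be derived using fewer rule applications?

F

F: From K and V, Rule 1 gives F. [1 rule application]
D: K and V hold, so F follows (Rule 1). V, K, and F hold, so X follows (Rule 6). From F, X, and V, Rule 3 gives W. W and E hold, so D follows (Rule 4). [4 rule applications]
F needs fewer.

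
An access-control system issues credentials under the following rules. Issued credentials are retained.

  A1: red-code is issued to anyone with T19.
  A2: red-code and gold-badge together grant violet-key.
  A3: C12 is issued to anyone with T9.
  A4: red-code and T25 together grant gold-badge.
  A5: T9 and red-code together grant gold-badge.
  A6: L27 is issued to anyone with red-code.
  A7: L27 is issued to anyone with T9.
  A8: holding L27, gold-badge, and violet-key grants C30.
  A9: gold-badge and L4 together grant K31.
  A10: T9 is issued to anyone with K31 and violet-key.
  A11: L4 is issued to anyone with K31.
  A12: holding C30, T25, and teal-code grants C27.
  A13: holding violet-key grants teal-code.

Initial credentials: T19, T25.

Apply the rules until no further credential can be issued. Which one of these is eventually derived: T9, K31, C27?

Holding T19 grants red-code (A1).
Holding red-code and T25 grants gold-badge (A4).
Holding red-code grants L27 (A6).
Holding red-code and gold-badge grants violet-key (A2).
Holding violet-key grants teal-code (A13).
Holding L27, gold-badge, and violet-key grants C30 (A8).
Holding C30, T25, and teal-code grants C27 (A12).
K31 would need gold-badge and L4 (A9), but L4 is never granted. T9 would need K31 and violet-key (A10), but K31 is never granted.

C27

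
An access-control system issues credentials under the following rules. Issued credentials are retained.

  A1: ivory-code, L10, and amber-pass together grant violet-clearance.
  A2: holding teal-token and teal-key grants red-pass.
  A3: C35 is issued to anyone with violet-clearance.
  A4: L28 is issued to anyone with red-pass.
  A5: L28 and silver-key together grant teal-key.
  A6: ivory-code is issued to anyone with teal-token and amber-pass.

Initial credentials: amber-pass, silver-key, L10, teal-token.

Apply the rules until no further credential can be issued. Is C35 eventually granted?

Holding teal-token and amber-pass grants ivory-code (A6).
Holding ivory-code, L10, and amber-pass grants violet-clearance (A1).
Holding violet-clearance grants C35 (A3).

Yes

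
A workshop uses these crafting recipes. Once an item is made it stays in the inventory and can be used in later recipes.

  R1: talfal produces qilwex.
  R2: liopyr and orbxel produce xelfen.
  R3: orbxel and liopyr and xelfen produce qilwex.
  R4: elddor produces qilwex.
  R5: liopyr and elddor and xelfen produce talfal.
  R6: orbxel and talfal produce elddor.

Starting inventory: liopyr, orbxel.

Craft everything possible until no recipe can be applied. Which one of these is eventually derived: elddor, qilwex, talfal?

Using R2, liopyr and orbxel make xelfen.
Using R3, orbxel, liopyr, and xelfen make qilwex.
talfal would need liopyr, elddor, and xelfen (R5), but elddor is never obtained. elddor would need orbxel and talfal (R6), but talfal is never obtained.

qilwex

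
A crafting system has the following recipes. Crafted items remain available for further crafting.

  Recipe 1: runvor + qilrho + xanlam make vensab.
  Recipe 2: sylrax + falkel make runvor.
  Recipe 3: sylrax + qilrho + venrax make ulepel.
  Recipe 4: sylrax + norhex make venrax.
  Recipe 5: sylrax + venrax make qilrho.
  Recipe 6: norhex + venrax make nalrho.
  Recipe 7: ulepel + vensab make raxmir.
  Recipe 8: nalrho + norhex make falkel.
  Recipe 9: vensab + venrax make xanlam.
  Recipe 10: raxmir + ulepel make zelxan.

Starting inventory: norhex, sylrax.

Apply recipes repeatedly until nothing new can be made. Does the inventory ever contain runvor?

sylrax + norhex → venrax (Recipe 4).
norhex + venrax → nalrho (Recipe 6).
Using Recipe 8, nalrho and norhex make falkel.
sylrax + falkel → runvor (Recipe 2).

Yes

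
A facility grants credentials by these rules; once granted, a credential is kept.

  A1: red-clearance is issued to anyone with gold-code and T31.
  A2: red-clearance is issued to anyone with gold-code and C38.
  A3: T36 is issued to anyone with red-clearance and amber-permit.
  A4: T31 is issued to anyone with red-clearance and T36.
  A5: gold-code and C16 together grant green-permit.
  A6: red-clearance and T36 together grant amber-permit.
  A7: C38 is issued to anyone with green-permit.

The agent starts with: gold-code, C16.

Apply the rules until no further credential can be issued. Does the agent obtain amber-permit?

No

amber-permit would need red-clearance and T36 (A6), but T36 is never granted.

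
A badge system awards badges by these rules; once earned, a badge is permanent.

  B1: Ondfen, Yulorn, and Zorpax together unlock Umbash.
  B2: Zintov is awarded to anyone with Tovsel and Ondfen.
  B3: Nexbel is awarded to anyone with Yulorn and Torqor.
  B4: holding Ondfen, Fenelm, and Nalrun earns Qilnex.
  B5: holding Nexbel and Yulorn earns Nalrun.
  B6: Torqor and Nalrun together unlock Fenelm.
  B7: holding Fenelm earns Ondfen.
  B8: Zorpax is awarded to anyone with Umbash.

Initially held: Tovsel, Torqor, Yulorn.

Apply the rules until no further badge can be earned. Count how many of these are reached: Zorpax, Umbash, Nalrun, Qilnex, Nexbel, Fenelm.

4

With Yulorn and Torqor, Nexbel is earned (B3).
With Nexbel and Yulorn, Nalrun is earned (B5).
With Torqor and Nalrun, Fenelm is earned (B6).
With Fenelm, Ondfen is earned (B7).
With Ondfen, Fenelm, and Nalrun, Qilnex is earned (B4).
Zorpax would need Umbash (B8), but Umbash is never earned.
Umbash would need Ondfen, Yulorn, and Zorpax (B1), but Zorpax is never earned.
Nalrun: reached.
Qilnex: reached.
Nexbel: reached.
Fenelm: reached.
Reached: Nalrun, Qilnex, Nexbel, and Fenelm — 4 of the 6.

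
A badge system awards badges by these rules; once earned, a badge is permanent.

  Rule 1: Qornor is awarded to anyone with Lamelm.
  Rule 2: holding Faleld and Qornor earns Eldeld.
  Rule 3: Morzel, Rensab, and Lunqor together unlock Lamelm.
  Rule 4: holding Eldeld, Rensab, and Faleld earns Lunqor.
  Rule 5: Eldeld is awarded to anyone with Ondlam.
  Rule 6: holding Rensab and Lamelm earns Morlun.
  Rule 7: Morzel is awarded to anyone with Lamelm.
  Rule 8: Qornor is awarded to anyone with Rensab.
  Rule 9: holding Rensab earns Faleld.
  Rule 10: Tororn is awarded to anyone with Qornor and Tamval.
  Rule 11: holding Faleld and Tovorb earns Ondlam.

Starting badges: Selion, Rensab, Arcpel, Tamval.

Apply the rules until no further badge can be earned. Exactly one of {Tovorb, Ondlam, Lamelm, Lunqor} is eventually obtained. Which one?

Lunqor

With Rensab, Qornor is earned (Rule 8).
With Rensab, Faleld is earned (Rule 9).
With Faleld and Qornor, Eldeld is earned (Rule 2).
With Eldeld, Rensab, and Faleld, Lunqor is earned (Rule 4).
No rule produces Tovorb, and it is not given. Ondlam would need Faleld and Tovorb (Rule 11), but Tovorb is never earned. Lamelm would need Morzel, Rensab, and Lunqor (Rule 3), but Morzel is never earned.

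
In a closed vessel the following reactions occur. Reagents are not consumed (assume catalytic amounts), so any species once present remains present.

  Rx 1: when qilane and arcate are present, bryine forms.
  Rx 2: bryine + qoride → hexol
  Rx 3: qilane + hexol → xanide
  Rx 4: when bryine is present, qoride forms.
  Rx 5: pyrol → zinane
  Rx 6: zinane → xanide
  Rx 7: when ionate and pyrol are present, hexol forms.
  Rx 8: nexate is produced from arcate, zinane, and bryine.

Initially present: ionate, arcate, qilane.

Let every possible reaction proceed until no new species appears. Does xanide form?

qilane and arcate present → bryine forms (Rx 1).
bryine present → qoride forms (Rx 4).
bryine and qoride present → hexol forms (Rx 2).
qilane and hexol present → xanide forms (Rx 3).

Yes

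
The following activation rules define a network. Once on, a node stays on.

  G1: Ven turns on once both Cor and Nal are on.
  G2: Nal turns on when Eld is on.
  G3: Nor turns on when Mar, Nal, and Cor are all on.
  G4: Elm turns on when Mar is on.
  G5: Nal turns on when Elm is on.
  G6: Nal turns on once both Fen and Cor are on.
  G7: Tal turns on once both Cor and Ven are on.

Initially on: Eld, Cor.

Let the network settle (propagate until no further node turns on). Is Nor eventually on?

Nor would need Mar, Nal, and Cor (G3), but Mar never turns on.

No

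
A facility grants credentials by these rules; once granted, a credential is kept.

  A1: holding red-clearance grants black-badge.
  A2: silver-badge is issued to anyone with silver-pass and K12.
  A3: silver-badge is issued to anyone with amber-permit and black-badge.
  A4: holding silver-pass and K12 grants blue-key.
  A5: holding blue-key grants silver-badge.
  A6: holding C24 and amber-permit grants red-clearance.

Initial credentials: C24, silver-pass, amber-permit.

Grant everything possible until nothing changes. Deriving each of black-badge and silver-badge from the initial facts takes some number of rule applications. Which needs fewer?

black-badge: Holding C24 and amber-permit grants red-clearance (A6). Holding red-clearance grants black-badge (A1). [2 rule applications]
silver-badge: Holding C24 and amber-permit grants red-clearance (A6). Holding red-clearance grants black-badge (A1). Holding amber-permit and black-badge grants silver-badge (A3). [3 rule applications]
black-badge needs fewer.

black-badge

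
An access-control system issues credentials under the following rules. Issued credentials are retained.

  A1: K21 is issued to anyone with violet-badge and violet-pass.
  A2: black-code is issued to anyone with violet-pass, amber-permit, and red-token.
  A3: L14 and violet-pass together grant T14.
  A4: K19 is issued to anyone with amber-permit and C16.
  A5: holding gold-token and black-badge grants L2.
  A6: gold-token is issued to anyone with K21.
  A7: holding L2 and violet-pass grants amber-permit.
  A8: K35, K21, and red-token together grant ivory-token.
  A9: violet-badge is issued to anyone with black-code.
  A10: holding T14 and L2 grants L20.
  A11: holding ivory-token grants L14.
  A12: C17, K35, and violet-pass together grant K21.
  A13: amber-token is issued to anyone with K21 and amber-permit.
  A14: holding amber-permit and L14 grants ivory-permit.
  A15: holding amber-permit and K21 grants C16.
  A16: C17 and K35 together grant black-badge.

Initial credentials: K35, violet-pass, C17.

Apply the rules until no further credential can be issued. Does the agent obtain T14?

T14 would need L14 and violet-pass (A3), but L14 is never granted.

No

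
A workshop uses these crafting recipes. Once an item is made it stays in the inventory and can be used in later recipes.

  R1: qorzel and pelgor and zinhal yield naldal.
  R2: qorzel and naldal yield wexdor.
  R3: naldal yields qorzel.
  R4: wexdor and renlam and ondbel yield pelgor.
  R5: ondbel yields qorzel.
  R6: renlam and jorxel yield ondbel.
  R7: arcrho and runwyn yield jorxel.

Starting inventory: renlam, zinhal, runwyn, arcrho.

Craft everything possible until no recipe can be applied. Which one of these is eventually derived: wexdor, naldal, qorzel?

qorzel

arcrho and runwyn → jorxel (R7).
renlam and jorxel → ondbel (R6).
Using R5, ondbel makes qorzel.
naldal would need qorzel, pelgor, and zinhal (R1), but pelgor is never obtained. wexdor would need qorzel and naldal (R2), but naldal is never obtained.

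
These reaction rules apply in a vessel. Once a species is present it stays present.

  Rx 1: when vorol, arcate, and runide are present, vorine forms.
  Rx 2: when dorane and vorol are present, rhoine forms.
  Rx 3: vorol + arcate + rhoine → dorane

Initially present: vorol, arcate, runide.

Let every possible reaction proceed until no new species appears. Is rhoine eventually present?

No

rhoine would need dorane and vorol (Rx 2), but dorane never forms.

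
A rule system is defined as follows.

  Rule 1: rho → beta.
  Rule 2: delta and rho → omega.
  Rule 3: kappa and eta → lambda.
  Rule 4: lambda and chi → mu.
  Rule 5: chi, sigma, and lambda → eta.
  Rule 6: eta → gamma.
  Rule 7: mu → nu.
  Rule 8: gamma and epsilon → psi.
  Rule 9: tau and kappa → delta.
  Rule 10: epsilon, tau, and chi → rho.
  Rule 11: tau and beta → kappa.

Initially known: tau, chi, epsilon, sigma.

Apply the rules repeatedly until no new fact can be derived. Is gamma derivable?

No

gamma would need eta (Rule 6), but eta is never established.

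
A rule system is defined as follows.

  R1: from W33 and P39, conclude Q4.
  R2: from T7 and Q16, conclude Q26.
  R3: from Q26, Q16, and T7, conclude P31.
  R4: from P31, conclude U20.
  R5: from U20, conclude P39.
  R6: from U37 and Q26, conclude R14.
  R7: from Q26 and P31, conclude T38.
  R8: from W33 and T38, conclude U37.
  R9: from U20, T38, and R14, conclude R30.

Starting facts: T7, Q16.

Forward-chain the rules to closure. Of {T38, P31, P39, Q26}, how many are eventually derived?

T7 and Q16 hold, so Q26 follows (R2).
Q26, Q16, and T7 hold, so P31 follows (R3).
Q26 and P31 hold, so T38 follows (R7).
P31 holds, so U20 follows (R4).
U20 holds, so P39 follows (R5).
T38: reached.
P31: reached.
P39: reached.
Q26: reached.
All 4 are reached.

4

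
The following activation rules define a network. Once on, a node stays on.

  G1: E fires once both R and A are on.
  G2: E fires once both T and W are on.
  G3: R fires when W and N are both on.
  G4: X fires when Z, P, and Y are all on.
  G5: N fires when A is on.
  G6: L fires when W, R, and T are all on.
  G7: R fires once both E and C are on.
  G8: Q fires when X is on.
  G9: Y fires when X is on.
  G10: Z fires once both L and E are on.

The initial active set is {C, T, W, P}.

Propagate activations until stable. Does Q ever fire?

Q would need X (G8), but X never turns on.

No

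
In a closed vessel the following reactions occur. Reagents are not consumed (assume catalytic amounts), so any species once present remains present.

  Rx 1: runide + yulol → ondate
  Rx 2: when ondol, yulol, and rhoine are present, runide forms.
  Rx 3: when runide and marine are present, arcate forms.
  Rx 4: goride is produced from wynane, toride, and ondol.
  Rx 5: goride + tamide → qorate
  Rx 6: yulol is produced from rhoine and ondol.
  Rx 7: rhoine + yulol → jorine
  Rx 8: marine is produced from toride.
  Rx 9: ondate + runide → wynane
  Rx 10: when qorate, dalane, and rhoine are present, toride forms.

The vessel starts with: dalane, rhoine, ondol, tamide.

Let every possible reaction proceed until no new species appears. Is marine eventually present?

marine would need toride (Rx 8), but toride never forms.

No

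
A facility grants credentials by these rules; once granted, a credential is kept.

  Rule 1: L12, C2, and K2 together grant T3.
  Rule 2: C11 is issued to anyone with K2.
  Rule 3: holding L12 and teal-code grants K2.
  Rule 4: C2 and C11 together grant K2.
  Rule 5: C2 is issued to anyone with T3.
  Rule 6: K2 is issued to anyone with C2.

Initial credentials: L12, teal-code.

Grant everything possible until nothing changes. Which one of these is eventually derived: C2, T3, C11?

Holding L12 and teal-code grants K2 (Rule 3).
Holding K2 grants C11 (Rule 2).
T3 would need L12, C2, and K2 (Rule 1), but C2 is never granted. C2 would need T3 (Rule 5), but T3 is never granted.

C11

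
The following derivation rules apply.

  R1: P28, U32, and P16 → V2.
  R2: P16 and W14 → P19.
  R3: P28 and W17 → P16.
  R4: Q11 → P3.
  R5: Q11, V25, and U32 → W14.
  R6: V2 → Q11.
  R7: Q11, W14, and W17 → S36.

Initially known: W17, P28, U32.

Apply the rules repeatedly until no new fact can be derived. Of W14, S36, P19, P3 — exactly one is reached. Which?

From P28 and W17, R3 gives P16.
From P28, U32, and P16, R1 gives V2.
From V2, R6 gives Q11.
Q11 holds, so P3 follows (R4).
S36 would need Q11, W14, and W17 (R7), but W14 is never established. P19 would need P16 and W14 (R2), but W14 is never established. W14 would need Q11, V25, and U32 (R5), but V25 is never established.

P3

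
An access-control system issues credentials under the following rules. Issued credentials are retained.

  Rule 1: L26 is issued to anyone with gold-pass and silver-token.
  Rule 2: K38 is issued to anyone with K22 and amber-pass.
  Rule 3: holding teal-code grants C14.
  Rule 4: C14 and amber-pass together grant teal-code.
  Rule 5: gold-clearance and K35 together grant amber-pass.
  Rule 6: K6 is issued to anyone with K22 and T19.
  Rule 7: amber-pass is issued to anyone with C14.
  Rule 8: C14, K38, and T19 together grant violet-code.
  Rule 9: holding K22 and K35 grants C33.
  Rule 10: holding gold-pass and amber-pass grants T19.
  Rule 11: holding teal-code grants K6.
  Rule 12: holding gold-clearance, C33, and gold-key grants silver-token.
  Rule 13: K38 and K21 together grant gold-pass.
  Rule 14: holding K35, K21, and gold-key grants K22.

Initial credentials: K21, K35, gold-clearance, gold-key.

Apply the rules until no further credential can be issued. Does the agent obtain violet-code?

No

violet-code would need C14, K38, and T19 (Rule 8), but C14 is never granted.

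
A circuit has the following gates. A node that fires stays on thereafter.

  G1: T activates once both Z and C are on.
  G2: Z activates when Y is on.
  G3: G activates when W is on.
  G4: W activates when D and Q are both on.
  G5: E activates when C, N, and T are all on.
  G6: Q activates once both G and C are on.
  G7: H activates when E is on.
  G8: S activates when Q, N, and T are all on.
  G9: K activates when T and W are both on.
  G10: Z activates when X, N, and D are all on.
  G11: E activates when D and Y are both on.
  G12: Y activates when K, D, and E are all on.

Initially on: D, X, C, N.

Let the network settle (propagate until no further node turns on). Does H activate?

G10: X, N, and D on → Z on.
G1: Z and C on → T on.
C, N, and T are on, so E activates (G5).
E is on, so H activates (G7).

Yes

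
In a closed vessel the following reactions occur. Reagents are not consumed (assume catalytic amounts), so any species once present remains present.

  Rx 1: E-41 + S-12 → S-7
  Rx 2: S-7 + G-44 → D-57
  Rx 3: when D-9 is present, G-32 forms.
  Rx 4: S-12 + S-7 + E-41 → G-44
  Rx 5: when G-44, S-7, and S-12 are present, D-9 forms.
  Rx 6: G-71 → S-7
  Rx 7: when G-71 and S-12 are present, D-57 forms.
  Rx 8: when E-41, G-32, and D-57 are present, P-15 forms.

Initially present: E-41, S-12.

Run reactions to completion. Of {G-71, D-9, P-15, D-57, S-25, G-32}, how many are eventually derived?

4

E-41 and S-12 present → S-7 forms (Rx 1).
S-12, S-7, and E-41 present → G-44 forms (Rx 4).
S-7 and G-44 present → D-57 forms (Rx 2).
G-44, S-7, and S-12 present → D-9 forms (Rx 5).
D-9 present → G-32 forms (Rx 3).
E-41, G-32, and D-57 present → P-15 forms (Rx 8).
No rule produces G-71, and it is not given.
D-9: reached.
P-15: reached.
D-57: reached.
No rule produces S-25, and it is not given.
G-32: reached.
Reached: D-9, P-15, D-57, and G-32 — 4 of the 6.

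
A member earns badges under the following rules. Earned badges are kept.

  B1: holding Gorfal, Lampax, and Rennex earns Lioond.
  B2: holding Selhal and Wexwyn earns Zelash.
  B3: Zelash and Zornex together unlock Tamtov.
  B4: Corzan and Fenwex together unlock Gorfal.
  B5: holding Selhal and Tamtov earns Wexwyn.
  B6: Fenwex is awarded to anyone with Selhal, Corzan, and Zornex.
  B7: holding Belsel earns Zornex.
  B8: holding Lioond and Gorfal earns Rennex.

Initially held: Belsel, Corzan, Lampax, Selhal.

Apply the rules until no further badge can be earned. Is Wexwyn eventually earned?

No

Wexwyn would need Selhal and Tamtov (B5), but Tamtov is never earned.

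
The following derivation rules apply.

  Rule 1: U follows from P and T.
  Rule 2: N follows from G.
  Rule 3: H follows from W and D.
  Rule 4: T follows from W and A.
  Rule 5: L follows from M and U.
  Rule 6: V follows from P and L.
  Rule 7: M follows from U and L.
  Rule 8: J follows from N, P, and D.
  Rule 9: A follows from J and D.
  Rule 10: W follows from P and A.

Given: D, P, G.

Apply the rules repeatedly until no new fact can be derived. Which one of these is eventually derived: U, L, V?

U

G holds, so N follows (Rule 2).
From N, P, and D, Rule 8 gives J.
From J and D, Rule 9 gives A.
P and A hold, so W follows (Rule 10).
From W and A, Rule 4 gives T.
P and T hold, so U follows (Rule 1).
V would need P and L (Rule 6), but L is never established. L would need M and U (Rule 5), but M is never established.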